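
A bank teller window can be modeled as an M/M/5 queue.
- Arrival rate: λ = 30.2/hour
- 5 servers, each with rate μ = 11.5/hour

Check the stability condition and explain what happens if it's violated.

Stability requires ρ = λ/(cμ) < 1
ρ = 30.2/(5 × 11.5) = 30.2/57.50 = 0.5252
Since 0.5252 < 1, the system is STABLE.
The servers are busy 52.52% of the time.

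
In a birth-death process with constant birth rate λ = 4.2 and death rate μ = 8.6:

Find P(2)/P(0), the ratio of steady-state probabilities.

For constant rates: P(n)/P(0) = (λ/μ)^n
P(2)/P(0) = (4.2/8.6)^2 = 0.4884^2 = 0.2385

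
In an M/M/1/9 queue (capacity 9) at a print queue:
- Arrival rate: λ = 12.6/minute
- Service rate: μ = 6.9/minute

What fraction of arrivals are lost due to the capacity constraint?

ρ = λ/μ = 12.6/6.9 = 1.8261
P₀ = (1-ρ)/(1-ρ^(K+1)) = (1-1.8261)/(1-1.8261^10) = -0.8261/-411.3306 = 0.002008
P_K = P₀×ρ^K = 0.0020084 × 1.8261^9 = 0.0020084 × 225.7985 = 0.4535
Blocking probability = 45.35%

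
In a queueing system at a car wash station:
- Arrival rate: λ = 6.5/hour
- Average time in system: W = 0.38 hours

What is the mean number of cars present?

Little's Law: L = λW
L = 6.5 × 0.38 = 2.4700 cars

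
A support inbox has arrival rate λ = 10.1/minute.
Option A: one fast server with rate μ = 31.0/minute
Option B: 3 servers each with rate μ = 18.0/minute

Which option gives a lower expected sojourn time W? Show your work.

Option A: single server μ = 31.0 (M/M/1)
  ρ_A = 10.1/31.0 = 0.3258
  W_A = 1/(μ-λ) = 1/(31.0-10.1) = 1/20.90 = 0.04785

Option B: 3 servers μ = 18.0 (M/M/3)
  ρ_B = λ/(cμ) = 10.1/(3×18.0) = 0.1870
  Offered load a = λ/μ = cρ = 10.1/18.0 = 0.5611
  P₀ = [ Σₙ₌₀^2 aⁿ/n! + a^3/(3!(1-ρ)) ]⁻¹
  Σ = a^0/0! + a^1/1! + a^2/2! = 1.0000 + 0.5611 + 0.1574 = 1.7185
  a^3/(3!(1-ρ)) = 0.1767/(6 × 0.8130) = 0.03622
  P₀ = 1/(1.7185 + 0.03622) = 0.5699
  Lq = P₀·a^3·ρ / (3!(1-ρ)²) = 0.5699 × 0.1767 × 0.1870 / (6 × 0.6609) = 0.004749
  Wq_B = Lq/λ = 0.004749/10.1 = 0.0004702
  W_B = Wq_B + 1/μ = 0.0004702 + 0.05556 = 0.05603

Since W_A = 0.04785 < W_B = 0.05603, Option A (single fast server) has the shorter time in system.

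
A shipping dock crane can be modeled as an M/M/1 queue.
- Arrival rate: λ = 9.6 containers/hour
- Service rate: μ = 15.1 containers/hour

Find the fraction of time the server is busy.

Server utilization: ρ = λ/μ
ρ = 9.6/15.1 = 0.6358
The server is busy 63.58% of the time.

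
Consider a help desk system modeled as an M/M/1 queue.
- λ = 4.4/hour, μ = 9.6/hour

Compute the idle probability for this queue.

ρ = λ/μ = 4.4/9.6 = 0.4583
P(0) = 1 - ρ = 1 - 0.4583 = 0.5417
The server is idle 54.17% of the time.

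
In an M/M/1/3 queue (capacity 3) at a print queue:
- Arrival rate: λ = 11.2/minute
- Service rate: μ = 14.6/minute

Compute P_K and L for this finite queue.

ρ = λ/μ = 11.2/14.6 = 0.76712
P₀ = (1-ρ)/(1-ρ^(K+1)) = (1-0.76712)/(1-0.76712^4) = 0.23288/0.65370 = 0.3562
P_K = P₀×ρ^K = 0.3562 × 0.76712^3 = 0.3562 × 0.4514 = 0.1608
Blocking probability P_3 = 0.1608 (16.08%)
L = ρ[1 - (K+1)ρ^K + Kρ^(K+1)] / [(1-ρ)(1-ρ^(K+1))]
L = 0.76712 × (1 - 4×0.45143 + 3×0.34630) / ((1 - 0.76712) × (1 - 0.34630)) = 1.1750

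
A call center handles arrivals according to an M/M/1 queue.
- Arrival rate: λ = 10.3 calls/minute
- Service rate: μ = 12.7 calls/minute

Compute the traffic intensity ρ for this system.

Server utilization: ρ = λ/μ
ρ = 10.3/12.7 = 0.8110
The server is busy 81.10% of the time.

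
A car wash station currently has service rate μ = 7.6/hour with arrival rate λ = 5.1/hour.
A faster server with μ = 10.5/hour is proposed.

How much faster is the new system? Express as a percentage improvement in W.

System 1: ρ₁ = 5.1/7.6 = 0.6711, W₁ = 1/(7.6-5.1) = 0.4000
System 2: ρ₂ = 5.1/10.5 = 0.4857, W₂ = 1/(10.5-5.1) = 0.1852
Improvement: (W₁-W₂)/W₁ = (0.4000-0.1852)/0.4000 = 53.70%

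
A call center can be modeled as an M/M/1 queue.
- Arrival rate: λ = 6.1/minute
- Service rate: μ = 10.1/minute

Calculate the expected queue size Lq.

ρ = λ/μ = 6.1/10.1 = 0.6040
For M/M/1: Lq = λ²/(μ(μ-λ))
Lq = 37.21/(10.1 × 4.00)
Lq = 0.9210 calls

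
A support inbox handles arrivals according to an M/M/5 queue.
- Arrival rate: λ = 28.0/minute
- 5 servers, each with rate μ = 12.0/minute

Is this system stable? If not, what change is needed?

Stability requires ρ = λ/(cμ) < 1
ρ = 28.0/(5 × 12.0) = 28.0/60.00 = 0.4667
Since 0.4667 < 1, the system is STABLE.
The servers are busy 46.67% of the time.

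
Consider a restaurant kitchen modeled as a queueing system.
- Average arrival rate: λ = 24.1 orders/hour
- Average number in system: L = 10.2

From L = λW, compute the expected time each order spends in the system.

Little's Law: L = λW, so W = L/λ
W = 10.2/24.1 = 0.4232 hours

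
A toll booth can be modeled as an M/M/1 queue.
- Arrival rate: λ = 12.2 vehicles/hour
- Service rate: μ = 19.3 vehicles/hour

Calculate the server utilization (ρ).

Server utilization: ρ = λ/μ
ρ = 12.2/19.3 = 0.6321
The server is busy 63.21% of the time.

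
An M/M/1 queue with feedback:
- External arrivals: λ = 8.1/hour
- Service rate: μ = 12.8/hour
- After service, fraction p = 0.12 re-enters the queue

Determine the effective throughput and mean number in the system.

Effective arrival rate: λ_eff = λ/(1-p) = 8.1/(1-0.12) = 8.1/0.88 = 9.20455
ρ = λ_eff/μ = 9.20455/12.8 = 0.71911
L = ρ/(1-ρ) = 0.71911/(1-0.71911) = 2.5601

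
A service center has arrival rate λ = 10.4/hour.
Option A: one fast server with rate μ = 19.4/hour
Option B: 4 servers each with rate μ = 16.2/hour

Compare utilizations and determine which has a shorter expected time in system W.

Option A: single server μ = 19.4 (M/M/1)
  ρ_A = 10.4/19.4 = 0.5361
  W_A = 1/(μ-λ) = 1/(19.4-10.4) = 1/9.00 = 0.1111

Option B: 4 servers μ = 16.2 (M/M/4)
  ρ_B = λ/(cμ) = 10.4/(4×16.2) = 0.1605
  Offered load a = λ/μ = cρ = 10.4/16.2 = 0.6420
  P₀ = [ Σₙ₌₀^3 aⁿ/n! + a^4/(4!(1-ρ)) ]⁻¹
  Σ = a^0/0! + a^1/1! + a^2/2! + a^3/3! = 1.0000 + 0.64198 + 0.20607 + 0.044096 = 1.8921
  a^4/(4!(1-ρ)) = 0.16985/(24 × 0.83951) = 0.008430
  P₀ = 1/(1.8921 + 0.008430) = 0.5262
  Lq = P₀·a^4·ρ / (4!(1-ρ)²) = 0.52616 × 0.16985 × 0.16049 / (24 × 0.70477) = 0.0008480
  Wq_B = Lq/λ = 0.0008480/10.4 = 0.00008154
  W_B = Wq_B + 1/μ = 0.00008154 + 0.06173 = 0.06181

Since W_B = 0.06181 < W_A = 0.1111, Option B (multiple servers) has the shorter time in system.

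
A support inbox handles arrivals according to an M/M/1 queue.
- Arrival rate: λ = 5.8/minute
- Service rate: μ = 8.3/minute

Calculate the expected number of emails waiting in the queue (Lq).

ρ = λ/μ = 5.8/8.3 = 0.6988
For M/M/1: Lq = λ²/(μ(μ-λ))
Lq = 33.64/(8.3 × 2.50)
Lq = 1.6212 emails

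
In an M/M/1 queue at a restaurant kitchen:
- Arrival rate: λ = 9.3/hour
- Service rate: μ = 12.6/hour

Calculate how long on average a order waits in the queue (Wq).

First, compute utilization: ρ = λ/μ = 9.3/12.6 = 0.7381
For M/M/1: Wq = λ/(μ(μ-λ))
Wq = 9.3/(12.6 × (12.6-9.3))
Wq = 9.3/(12.6 × 3.30)
Wq = 0.2237 hours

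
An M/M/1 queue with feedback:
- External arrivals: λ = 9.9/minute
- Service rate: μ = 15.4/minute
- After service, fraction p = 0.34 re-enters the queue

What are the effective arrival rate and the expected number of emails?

Effective arrival rate: λ_eff = λ/(1-p) = 9.9/(1-0.34) = 9.9/0.66 = 15.0000
ρ = λ_eff/μ = 15.0000/15.4 = 0.974026
L = ρ/(1-ρ) = 0.974026/(1-0.974026) = 37.5000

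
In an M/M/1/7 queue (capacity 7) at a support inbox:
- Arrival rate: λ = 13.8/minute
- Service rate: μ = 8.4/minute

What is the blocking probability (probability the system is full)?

ρ = λ/μ = 13.8/8.4 = 1.64286
P₀ = (1-ρ)/(1-ρ^(K+1)) = (1-1.64286)/(1-1.64286^8) = -0.6429/-52.0645 = 0.01235
P_K = P₀×ρ^K = 0.012347 × 1.64286^7 = 0.012347 × 32.3001 = 0.3988
Blocking probability = 39.88%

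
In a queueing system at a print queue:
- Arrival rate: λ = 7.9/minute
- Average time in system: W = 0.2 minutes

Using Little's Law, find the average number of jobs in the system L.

Little's Law: L = λW
L = 7.9 × 0.2 = 1.5800 jobs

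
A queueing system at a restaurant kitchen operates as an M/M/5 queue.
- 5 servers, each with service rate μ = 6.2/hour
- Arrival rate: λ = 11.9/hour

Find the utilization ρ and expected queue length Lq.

Traffic intensity: ρ = λ/(cμ) = 11.9/(5×6.2) = 0.3839
Since ρ = 0.3839 < 1, system is stable.
Offered load a = λ/μ = cρ = 11.9/6.2 = 1.9194
P₀ = [ Σₙ₌₀^4 aⁿ/n! + a^5/(5!(1-ρ)) ]⁻¹
Σ = a^0/0! + a^1/1! + a^2/2! + a^3/3! + a^4/4! = 1.00000 + 1.91935 + 1.84196 + 1.17846 + 0.565470 = 6.5052
a^5/(5!(1-ρ)) = 26.0481/(120 × 0.6161) = 0.3523
P₀ = 1/(6.5052 + 0.3523) = 0.1458
Lq = P₀·a^5·ρ / (5!(1-ρ)²) = 0.1458 × 26.0481 × 0.3839 / (120 × 0.3796) = 0.03201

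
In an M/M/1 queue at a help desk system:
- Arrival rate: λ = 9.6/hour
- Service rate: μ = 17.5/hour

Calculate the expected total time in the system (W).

First, compute utilization: ρ = λ/μ = 9.6/17.5 = 0.5486
For M/M/1: W = 1/(μ-λ)
W = 1/(17.5-9.6) = 1/7.90
W = 0.1266 hours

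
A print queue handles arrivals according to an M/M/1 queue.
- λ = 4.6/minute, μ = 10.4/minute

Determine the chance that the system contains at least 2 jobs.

ρ = λ/μ = 4.6/10.4 = 0.4423
P(N ≥ n) = ρⁿ
P(N ≥ 2) = 0.4423^2
P(N ≥ 2) = 0.1956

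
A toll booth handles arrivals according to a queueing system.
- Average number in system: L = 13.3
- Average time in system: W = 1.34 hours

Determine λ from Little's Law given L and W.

Little's Law: L = λW, so λ = L/W
λ = 13.3/1.34 = 9.9254 vehicles/hour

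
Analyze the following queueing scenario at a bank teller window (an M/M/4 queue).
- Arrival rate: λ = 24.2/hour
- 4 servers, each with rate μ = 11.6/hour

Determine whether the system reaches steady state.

Stability requires ρ = λ/(cμ) < 1
ρ = 24.2/(4 × 11.6) = 24.2/46.40 = 0.5216
Since 0.5216 < 1, the system is STABLE.
The servers are busy 52.16% of the time.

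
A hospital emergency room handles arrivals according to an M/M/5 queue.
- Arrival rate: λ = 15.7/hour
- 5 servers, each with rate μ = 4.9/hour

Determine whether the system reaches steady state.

Stability requires ρ = λ/(cμ) < 1
ρ = 15.7/(5 × 4.9) = 15.7/24.50 = 0.6408
Since 0.6408 < 1, the system is STABLE.
The servers are busy 64.08% of the time.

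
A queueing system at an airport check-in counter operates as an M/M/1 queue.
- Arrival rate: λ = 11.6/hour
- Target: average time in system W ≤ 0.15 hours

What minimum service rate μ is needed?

For M/M/1: W = 1/(μ-λ)
Need W ≤ 0.15, so 1/(μ-λ) ≤ 0.15
μ - λ ≥ 1/0.15 = 6.6667
μ ≥ 11.6 + 6.6667 = 18.2667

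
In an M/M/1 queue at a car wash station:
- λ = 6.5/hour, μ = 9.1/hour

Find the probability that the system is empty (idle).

ρ = λ/μ = 6.5/9.1 = 0.7143
P(0) = 1 - ρ = 1 - 0.7143 = 0.2857
The server is idle 28.57% of the time.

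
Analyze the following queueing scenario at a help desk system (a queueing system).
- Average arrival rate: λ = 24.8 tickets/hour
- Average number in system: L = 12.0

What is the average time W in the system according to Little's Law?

Little's Law: L = λW, so W = L/λ
W = 12.0/24.8 = 0.4839 hours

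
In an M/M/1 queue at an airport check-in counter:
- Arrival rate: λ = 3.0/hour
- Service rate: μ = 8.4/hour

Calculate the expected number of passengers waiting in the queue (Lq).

ρ = λ/μ = 3.0/8.4 = 0.3571
For M/M/1: Lq = λ²/(μ(μ-λ))
Lq = 9.00/(8.4 × 5.40)
Lq = 0.1984 passengers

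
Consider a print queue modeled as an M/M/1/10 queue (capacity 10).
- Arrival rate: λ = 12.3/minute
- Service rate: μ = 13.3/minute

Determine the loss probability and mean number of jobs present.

ρ = λ/μ = 12.3/13.3 = 0.92481
P₀ = (1-ρ)/(1-ρ^(K+1)) = (1-0.92481)/(1-0.92481^11) = 0.07519/0.5768 = 0.1304
P_K = P₀×ρ^K = 0.13036 × 0.92481^10 = 0.13036 × 0.45764 = 0.05966
Blocking probability P_10 = 0.05966 (5.97%)
L = ρ[1 - (K+1)ρ^K + Kρ^(K+1)] / [(1-ρ)(1-ρ^(K+1))]
L = 0.92481 × (1 - 11×0.45764 + 10×0.42323) / ((1 - 0.92481) × (1 - 0.42323)) = 4.2279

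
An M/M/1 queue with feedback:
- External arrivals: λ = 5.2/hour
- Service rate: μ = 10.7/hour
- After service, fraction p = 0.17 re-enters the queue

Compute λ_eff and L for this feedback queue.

Effective arrival rate: λ_eff = λ/(1-p) = 5.2/(1-0.17) = 5.2/0.83 = 6.2651
ρ = λ_eff/μ = 6.2651/10.7 = 0.58552
L = ρ/(1-ρ) = 0.58552/(1-0.58552) = 1.4127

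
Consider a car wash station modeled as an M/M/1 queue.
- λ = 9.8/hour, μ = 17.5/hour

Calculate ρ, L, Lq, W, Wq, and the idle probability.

Step 1: ρ = λ/μ = 9.8/17.5 = 0.5600
Step 2: L = λ/(μ-λ) = 9.8/7.70 = 1.2727
Step 3: Lq = λ²/(μ(μ-λ)) = 96.04/(17.5×7.70) = 0.7127
Step 4: W = 1/(μ-λ) = 1/7.70 = 0.12987
Step 5: Wq = λ/(μ(μ-λ)) = 9.8/(17.5×7.70) = 0.07273
Step 6: P(0) = 1-ρ = 0.4400
Verify: L = λW = 9.8×0.12987 = 1.2727 ✔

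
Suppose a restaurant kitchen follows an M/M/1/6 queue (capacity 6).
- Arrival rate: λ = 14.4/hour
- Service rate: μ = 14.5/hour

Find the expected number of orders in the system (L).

ρ = λ/μ = 14.4/14.5 = 0.9931
P₀ = (1-ρ)/(1-ρ^(K+1)) = (1-0.9931)/(1-0.9931^7) = 0.006900/0.04731 = 0.1458
P_K = P₀×ρ^K = 0.1458 × 0.9931^6 = 0.1458 × 0.9593 = 0.1399
L = ρ[1 - (K+1)ρ^K + Kρ^(K+1)] / [(1-ρ)(1-ρ^(K+1))]
L = 0.9931 × (1 - 7×0.959307614 + 6×0.952688391) / ((1 - 0.9931) × (1 - 0.952688391)) = 2.9723 orders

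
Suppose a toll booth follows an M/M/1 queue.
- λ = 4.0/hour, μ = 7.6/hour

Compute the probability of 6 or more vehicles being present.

ρ = λ/μ = 4.0/7.6 = 0.52632
P(N ≥ n) = ρⁿ
P(N ≥ 6) = 0.52632^6
P(N ≥ 6) = 0.02126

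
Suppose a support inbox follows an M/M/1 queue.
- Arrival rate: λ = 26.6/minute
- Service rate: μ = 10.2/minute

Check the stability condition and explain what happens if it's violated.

Stability requires ρ = λ/(cμ) < 1
ρ = 26.6/(1 × 10.2) = 26.6/10.20 = 2.6078
Since 2.6078 ≥ 1, the system is UNSTABLE.
Queue grows without bound. Need μ > λ = 26.6.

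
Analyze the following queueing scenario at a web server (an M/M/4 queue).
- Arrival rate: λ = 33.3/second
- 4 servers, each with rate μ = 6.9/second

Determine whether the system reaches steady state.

Stability requires ρ = λ/(cμ) < 1
ρ = 33.3/(4 × 6.9) = 33.3/27.60 = 1.2065
Since 1.2065 ≥ 1, the system is UNSTABLE.
Need c > λ/μ = 33.3/6.9 = 4.83.
Minimum servers needed: c = 5.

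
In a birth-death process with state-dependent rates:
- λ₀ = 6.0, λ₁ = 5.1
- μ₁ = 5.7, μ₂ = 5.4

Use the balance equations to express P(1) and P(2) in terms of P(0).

Balance equations:
State 0: λ₀P₀ = μ₁P₁ → P₁ = (λ₀/μ₁)P₀ = (6.0/5.7)P₀ = 1.0526P₀
State 1: P₂ = (λ₀λ₁)/(μ₁μ₂)P₀ = (6.0×5.1)/(5.7×5.4)P₀ = 0.9942P₀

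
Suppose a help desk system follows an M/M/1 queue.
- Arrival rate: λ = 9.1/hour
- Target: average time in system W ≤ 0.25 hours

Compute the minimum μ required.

For M/M/1: W = 1/(μ-λ)
Need W ≤ 0.25, so 1/(μ-λ) ≤ 0.25
μ - λ ≥ 1/0.25 = 4.0000
μ ≥ 9.1 + 4.0000 = 13.1000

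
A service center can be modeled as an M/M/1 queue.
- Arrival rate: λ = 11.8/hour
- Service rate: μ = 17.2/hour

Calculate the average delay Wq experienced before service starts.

First, compute utilization: ρ = λ/μ = 11.8/17.2 = 0.6860
For M/M/1: Wq = λ/(μ(μ-λ))
Wq = 11.8/(17.2 × (17.2-11.8))
Wq = 11.8/(17.2 × 5.40)
Wq = 0.1270 hours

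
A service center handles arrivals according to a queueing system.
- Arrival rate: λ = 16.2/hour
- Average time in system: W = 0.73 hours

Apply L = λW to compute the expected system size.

Little's Law: L = λW
L = 16.2 × 0.73 = 11.8260 customers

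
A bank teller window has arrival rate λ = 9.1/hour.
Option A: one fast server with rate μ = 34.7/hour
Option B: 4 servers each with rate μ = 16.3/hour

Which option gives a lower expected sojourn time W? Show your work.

Option A: single server μ = 34.7 (M/M/1)
  ρ_A = 9.1/34.7 = 0.2622
  W_A = 1/(μ-λ) = 1/(34.7-9.1) = 1/25.60 = 0.03906

Option B: 4 servers μ = 16.3 (M/M/4)
  ρ_B = λ/(cμ) = 9.1/(4×16.3) = 0.1396
  Offered load a = λ/μ = cρ = 9.1/16.3 = 0.5583
  P₀ = [ Σₙ₌₀^3 aⁿ/n! + a^4/(4!(1-ρ)) ]⁻¹
  Σ = a^0/0! + a^1/1! + a^2/2! + a^3/3! = 1.0000 + 0.5583 + 0.1558 + 0.02900 = 1.7431
  a^4/(4!(1-ρ)) = 0.09714/(24 × 0.8604) = 0.004704
  P₀ = 1/(1.7431 + 0.004704) = 0.5721
  Lq = P₀·a^4·ρ / (4!(1-ρ)²) = 0.57214 × 0.097144 × 0.13957 / (24 × 0.74034) = 0.0004366
  Wq_B = Lq/λ = 0.0004366/9.1 = 0.00004798
  W_B = Wq_B + 1/μ = 0.00004798 + 0.06135 = 0.06140

Since W_A = 0.03906 < W_B = 0.06140, Option A (single fast server) has the shorter time in system.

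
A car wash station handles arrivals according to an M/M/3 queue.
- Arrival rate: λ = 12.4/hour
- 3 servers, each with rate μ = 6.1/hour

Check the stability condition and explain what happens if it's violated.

Stability requires ρ = λ/(cμ) < 1
ρ = 12.4/(3 × 6.1) = 12.4/18.30 = 0.6776
Since 0.6776 < 1, the system is STABLE.
The servers are busy 67.76% of the time.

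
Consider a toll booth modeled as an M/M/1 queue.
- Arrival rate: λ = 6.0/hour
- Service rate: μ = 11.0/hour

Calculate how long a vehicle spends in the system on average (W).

First, compute utilization: ρ = λ/μ = 6.0/11.0 = 0.5455
For M/M/1: W = 1/(μ-λ)
W = 1/(11.0-6.0) = 1/5.00
W = 0.2000 hours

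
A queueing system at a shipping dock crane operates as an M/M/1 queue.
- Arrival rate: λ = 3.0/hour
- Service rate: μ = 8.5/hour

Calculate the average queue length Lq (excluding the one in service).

ρ = λ/μ = 3.0/8.5 = 0.3529
For M/M/1: Lq = λ²/(μ(μ-λ))
Lq = 9.00/(8.5 × 5.50)
Lq = 0.1925 containers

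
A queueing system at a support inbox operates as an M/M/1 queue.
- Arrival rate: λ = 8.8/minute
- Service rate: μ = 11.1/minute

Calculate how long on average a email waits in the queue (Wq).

First, compute utilization: ρ = λ/μ = 8.8/11.1 = 0.7928
For M/M/1: Wq = λ/(μ(μ-λ))
Wq = 8.8/(11.1 × (11.1-8.8))
Wq = 8.8/(11.1 × 2.30)
Wq = 0.3447 minutes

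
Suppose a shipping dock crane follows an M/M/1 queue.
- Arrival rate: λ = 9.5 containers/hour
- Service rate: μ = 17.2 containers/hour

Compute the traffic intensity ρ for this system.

Server utilization: ρ = λ/μ
ρ = 9.5/17.2 = 0.5523
The server is busy 55.23% of the time.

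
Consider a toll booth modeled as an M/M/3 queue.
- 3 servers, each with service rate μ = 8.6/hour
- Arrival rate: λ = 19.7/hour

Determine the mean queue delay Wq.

Traffic intensity: ρ = λ/(cμ) = 19.7/(3×8.6) = 0.7636
Since ρ = 0.7636 < 1, system is stable.
Offered load a = λ/μ = cρ = 19.7/8.6 = 2.2907
P₀ = [ Σₙ₌₀^2 aⁿ/n! + a^3/(3!(1-ρ)) ]⁻¹
Σ = a^0/0! + a^1/1! + a^2/2! = 1.0000 + 2.2907 + 2.6236 = 5.9143
a^3/(3!(1-ρ)) = 12.0200/(6 × 0.236434) = 8.4731
P₀ = 1/(5.9143 + 8.4731) = 0.06951
Lq = P₀·a^3·ρ / (3!(1-ρ)²) = 0.069505 × 12.0200 × 0.76357 / (6 × 0.055901) = 1.9019
Wq = Lq/λ = 1.9019/19.7 = 0.09654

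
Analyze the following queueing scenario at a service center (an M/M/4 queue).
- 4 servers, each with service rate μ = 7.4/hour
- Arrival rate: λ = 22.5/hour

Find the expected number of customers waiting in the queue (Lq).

Traffic intensity: ρ = λ/(cμ) = 22.5/(4×7.4) = 0.7601
Since ρ = 0.7601 < 1, system is stable.
Offered load a = λ/μ = cρ = 22.5/7.4 = 3.0405
P₀ = [ Σₙ₌₀^3 aⁿ/n! + a^4/(4!(1-ρ)) ]⁻¹
Σ = a^0/0! + a^1/1! + a^2/2! + a^3/3! = 1.00000 + 3.04054 + 4.62244 + 4.68491 = 13.3479
a^4/(4!(1-ρ)) = 85.4679/(24 × 0.239865) = 14.8465
P₀ = 1/(13.3479 + 14.8465) = 0.03547
Lq = P₀·a^4·ρ / (4!(1-ρ)²) = 0.035468 × 85.4679 × 0.76014 / (24 × 0.057535) = 1.6687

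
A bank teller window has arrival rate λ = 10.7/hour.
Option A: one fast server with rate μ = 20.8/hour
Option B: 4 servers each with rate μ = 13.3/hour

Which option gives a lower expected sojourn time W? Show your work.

Option A: single server μ = 20.8 (M/M/1)
  ρ_A = 10.7/20.8 = 0.5144
  W_A = 1/(μ-λ) = 1/(20.8-10.7) = 1/10.10 = 0.09901

Option B: 4 servers μ = 13.3 (M/M/4)
  ρ_B = λ/(cμ) = 10.7/(4×13.3) = 0.2011
  Offered load a = λ/μ = cρ = 10.7/13.3 = 0.8045
  P₀ = [ Σₙ₌₀^3 aⁿ/n! + a^4/(4!(1-ρ)) ]⁻¹
  Σ = a^0/0! + a^1/1! + a^2/2! + a^3/3! = 1.0000 + 0.8045 + 0.3236 + 0.08679 = 2.2149
  a^4/(4!(1-ρ)) = 0.4189/(24 × 0.7989) = 0.02185
  P₀ = 1/(2.2149 + 0.02185) = 0.4471
  Lq = P₀·a^4·ρ / (4!(1-ρ)²) = 0.4471 × 0.4189 × 0.2011 / (24 × 0.6382) = 0.002459
  Wq_B = Lq/λ = 0.002459/10.7 = 0.0002298
  W_B = Wq_B + 1/μ = 0.0002298 + 0.07519 = 0.07542

Since W_B = 0.07542 < W_A = 0.09901, Option B (multiple servers) has the shorter time in system.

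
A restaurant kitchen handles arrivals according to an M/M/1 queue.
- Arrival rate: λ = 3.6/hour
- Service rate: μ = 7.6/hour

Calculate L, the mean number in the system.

ρ = λ/μ = 3.6/7.6 = 0.4737
For M/M/1: L = λ/(μ-λ)
L = 3.6/(7.6-3.6) = 3.6/4.00
L = 0.9000 orders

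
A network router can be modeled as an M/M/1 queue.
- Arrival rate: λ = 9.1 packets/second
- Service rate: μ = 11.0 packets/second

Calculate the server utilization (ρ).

Server utilization: ρ = λ/μ
ρ = 9.1/11.0 = 0.8273
The server is busy 82.73% of the time.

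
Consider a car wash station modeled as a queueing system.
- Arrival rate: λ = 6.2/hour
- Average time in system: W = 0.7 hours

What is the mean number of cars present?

Little's Law: L = λW
L = 6.2 × 0.7 = 4.3400 cars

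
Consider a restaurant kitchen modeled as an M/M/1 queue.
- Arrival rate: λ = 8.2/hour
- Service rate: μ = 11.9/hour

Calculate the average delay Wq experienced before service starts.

First, compute utilization: ρ = λ/μ = 8.2/11.9 = 0.6891
For M/M/1: Wq = λ/(μ(μ-λ))
Wq = 8.2/(11.9 × (11.9-8.2))
Wq = 8.2/(11.9 × 3.70)
Wq = 0.1862 hours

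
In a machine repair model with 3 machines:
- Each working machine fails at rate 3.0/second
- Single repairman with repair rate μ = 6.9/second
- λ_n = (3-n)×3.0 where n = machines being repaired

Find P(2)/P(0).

P(2)/P(0) = ∏_{i=0}^{2-1} λ_i/μ_{i+1}
= (3-0)×3.0/6.9 × (3-1)×3.0/6.9
= 1.1342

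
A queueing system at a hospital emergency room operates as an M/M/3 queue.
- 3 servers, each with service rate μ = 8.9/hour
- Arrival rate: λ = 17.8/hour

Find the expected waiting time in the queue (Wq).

Traffic intensity: ρ = λ/(cμ) = 17.8/(3×8.9) = 0.6667
Since ρ = 0.6667 < 1, system is stable.
Offered load a = λ/μ = cρ = 17.8/8.9 = 2.0000
P₀ = [ Σₙ₌₀^2 aⁿ/n! + a^3/(3!(1-ρ)) ]⁻¹
Σ = a^0/0! + a^1/1! + a^2/2! = 1.0000 + 2.0000 + 2.0000 = 5.0000
a^3/(3!(1-ρ)) = 8.0000/(6 × 0.33333) = 4.0000
P₀ = 1/(5.0000 + 4.0000) = 0.1111
Lq = P₀·a^3·ρ / (3!(1-ρ)²) = 0.1111 × 8.0000 × 0.6667 / (6 × 0.1111) = 0.8889
Wq = Lq/λ = 0.8889/17.8 = 0.04994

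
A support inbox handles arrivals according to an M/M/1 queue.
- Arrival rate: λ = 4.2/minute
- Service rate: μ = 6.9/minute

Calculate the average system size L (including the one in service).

ρ = λ/μ = 4.2/6.9 = 0.6087
For M/M/1: L = λ/(μ-λ)
L = 4.2/(6.9-4.2) = 4.2/2.70
L = 1.5556 emails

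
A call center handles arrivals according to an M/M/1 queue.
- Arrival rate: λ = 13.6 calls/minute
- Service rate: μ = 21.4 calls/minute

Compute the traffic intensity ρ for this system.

Server utilization: ρ = λ/μ
ρ = 13.6/21.4 = 0.6355
The server is busy 63.55% of the time.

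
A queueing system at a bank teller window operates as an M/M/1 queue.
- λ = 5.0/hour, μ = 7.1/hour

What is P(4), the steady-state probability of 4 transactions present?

ρ = λ/μ = 5.0/7.1 = 0.70423
P(n) = (1-ρ)ρⁿ
P(4) = (1-0.70423) × 0.70423^4
P(4) = 0.29577 × 0.24596
P(4) = 0.07275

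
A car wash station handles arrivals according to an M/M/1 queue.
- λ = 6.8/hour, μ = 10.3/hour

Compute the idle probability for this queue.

ρ = λ/μ = 6.8/10.3 = 0.6602
P(0) = 1 - ρ = 1 - 0.6602 = 0.3398
The server is idle 33.98% of the time.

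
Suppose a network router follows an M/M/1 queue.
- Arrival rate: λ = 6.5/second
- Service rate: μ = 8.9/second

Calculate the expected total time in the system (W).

First, compute utilization: ρ = λ/μ = 6.5/8.9 = 0.7303
For M/M/1: W = 1/(μ-λ)
W = 1/(8.9-6.5) = 1/2.40
W = 0.4167 seconds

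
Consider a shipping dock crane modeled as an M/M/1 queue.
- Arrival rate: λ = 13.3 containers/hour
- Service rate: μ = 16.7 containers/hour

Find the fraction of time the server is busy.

Server utilization: ρ = λ/μ
ρ = 13.3/16.7 = 0.7964
The server is busy 79.64% of the time.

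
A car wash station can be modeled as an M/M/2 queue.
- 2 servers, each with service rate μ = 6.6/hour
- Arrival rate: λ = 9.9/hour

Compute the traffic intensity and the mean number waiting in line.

Traffic intensity: ρ = λ/(cμ) = 9.9/(2×6.6) = 0.7500
Since ρ = 0.7500 < 1, system is stable.
Offered load a = λ/μ = cρ = 9.9/6.6 = 1.5000
P₀ = [ Σₙ₌₀^1 aⁿ/n! + a^2/(2!(1-ρ)) ]⁻¹
Σ = a^0/0! + a^1/1! = 1.0000 + 1.5000 = 2.5000
a^2/(2!(1-ρ)) = 2.2500/(2 × 0.2500) = 4.5000
P₀ = 1/(2.5000 + 4.5000) = 0.1429
Lq = P₀·a^2·ρ / (2!(1-ρ)²) = 0.14286 × 2.2500 × 0.75000 / (2 × 0.062500) = 1.9286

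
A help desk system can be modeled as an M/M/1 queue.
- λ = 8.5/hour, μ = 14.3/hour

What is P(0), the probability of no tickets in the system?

ρ = λ/μ = 8.5/14.3 = 0.5944
P(0) = 1 - ρ = 1 - 0.5944 = 0.4056
The server is idle 40.56% of the time.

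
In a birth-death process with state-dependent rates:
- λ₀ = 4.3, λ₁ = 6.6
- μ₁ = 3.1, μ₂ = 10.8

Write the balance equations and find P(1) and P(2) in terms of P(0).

Balance equations:
State 0: λ₀P₀ = μ₁P₁ → P₁ = (λ₀/μ₁)P₀ = (4.3/3.1)P₀ = 1.3871P₀
State 1: P₂ = (λ₀λ₁)/(μ₁μ₂)P₀ = (4.3×6.6)/(3.1×10.8)P₀ = 0.8477P₀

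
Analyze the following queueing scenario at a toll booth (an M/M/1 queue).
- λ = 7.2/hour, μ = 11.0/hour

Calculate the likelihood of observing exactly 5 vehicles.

ρ = λ/μ = 7.2/11.0 = 0.6545
P(n) = (1-ρ)ρⁿ
P(5) = (1-0.6545) × 0.6545^5
P(5) = 0.3455000 × 0.1201015
P(5) = 0.04150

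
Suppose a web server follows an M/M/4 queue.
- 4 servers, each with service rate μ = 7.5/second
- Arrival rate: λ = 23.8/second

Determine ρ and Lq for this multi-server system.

Traffic intensity: ρ = λ/(cμ) = 23.8/(4×7.5) = 0.7933
Since ρ = 0.7933 < 1, system is stable.
Offered load a = λ/μ = cρ = 23.8/7.5 = 3.1733
P₀ = [ Σₙ₌₀^3 aⁿ/n! + a^4/(4!(1-ρ)) ]⁻¹
Σ = a^0/0! + a^1/1! + a^2/2! + a^3/3! = 1.00000 + 3.17333 + 5.03502 + 5.32593 = 14.5343
a^4/(4!(1-ρ)) = 101.4058/(24 × 0.206667) = 20.4447
P₀ = 1/(14.5343 + 20.4447) = 0.02859
Lq = P₀·a^4·ρ / (4!(1-ρ)²) = 0.02859 × 101.4058 × 0.7933 / (24 × 0.04271) = 2.2437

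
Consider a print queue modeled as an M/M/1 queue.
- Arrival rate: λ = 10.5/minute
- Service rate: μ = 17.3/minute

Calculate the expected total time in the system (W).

First, compute utilization: ρ = λ/μ = 10.5/17.3 = 0.6069
For M/M/1: W = 1/(μ-λ)
W = 1/(17.3-10.5) = 1/6.80
W = 0.1471 minutes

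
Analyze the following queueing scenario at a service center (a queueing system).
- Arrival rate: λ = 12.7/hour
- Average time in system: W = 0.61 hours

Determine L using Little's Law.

Little's Law: L = λW
L = 12.7 × 0.61 = 7.7470 customers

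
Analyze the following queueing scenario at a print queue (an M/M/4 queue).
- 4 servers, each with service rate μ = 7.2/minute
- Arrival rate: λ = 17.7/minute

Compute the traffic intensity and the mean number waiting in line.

Traffic intensity: ρ = λ/(cμ) = 17.7/(4×7.2) = 0.6146
Since ρ = 0.6146 < 1, system is stable.
Offered load a = λ/μ = cρ = 17.7/7.2 = 2.4583
P₀ = [ Σₙ₌₀^3 aⁿ/n! + a^4/(4!(1-ρ)) ]⁻¹
Σ = a^0/0! + a^1/1! + a^2/2! + a^3/3! = 1.00000 + 2.45833 + 3.02170 + 2.47612 = 8.9562
a^4/(4!(1-ρ)) = 36.5227/(24 × 0.38542) = 3.9484
P₀ = 1/(8.9562 + 3.9484) = 0.07749
Lq = P₀·a^4·ρ / (4!(1-ρ)²) = 0.077492 × 36.5227 × 0.61458 / (24 × 0.14855) = 0.4879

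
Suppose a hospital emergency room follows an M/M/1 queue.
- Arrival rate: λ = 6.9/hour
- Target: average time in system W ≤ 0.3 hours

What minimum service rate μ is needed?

For M/M/1: W = 1/(μ-λ)
Need W ≤ 0.3, so 1/(μ-λ) ≤ 0.3
μ - λ ≥ 1/0.3 = 3.3333
μ ≥ 6.9 + 3.3333 = 10.2333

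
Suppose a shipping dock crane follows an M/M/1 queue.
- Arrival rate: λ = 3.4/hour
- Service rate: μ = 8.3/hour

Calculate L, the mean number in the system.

ρ = λ/μ = 3.4/8.3 = 0.4096
For M/M/1: L = λ/(μ-λ)
L = 3.4/(8.3-3.4) = 3.4/4.90
L = 0.6939 containers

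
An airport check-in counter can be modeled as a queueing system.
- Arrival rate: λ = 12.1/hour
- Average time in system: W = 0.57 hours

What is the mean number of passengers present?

Little's Law: L = λW
L = 12.1 × 0.57 = 6.8970 passengers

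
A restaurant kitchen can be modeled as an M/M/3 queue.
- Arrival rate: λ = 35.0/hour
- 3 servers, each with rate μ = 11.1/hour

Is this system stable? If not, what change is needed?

Stability requires ρ = λ/(cμ) < 1
ρ = 35.0/(3 × 11.1) = 35.0/33.30 = 1.0511
Since 1.0511 ≥ 1, the system is UNSTABLE.
Need c > λ/μ = 35.0/11.1 = 3.15.
Minimum servers needed: c = 4.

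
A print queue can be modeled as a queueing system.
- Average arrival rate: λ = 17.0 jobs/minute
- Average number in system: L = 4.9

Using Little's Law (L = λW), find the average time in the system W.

Little's Law: L = λW, so W = L/λ
W = 4.9/17.0 = 0.2882 minutes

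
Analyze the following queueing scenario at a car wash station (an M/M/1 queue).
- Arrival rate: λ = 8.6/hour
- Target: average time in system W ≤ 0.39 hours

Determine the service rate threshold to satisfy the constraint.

For M/M/1: W = 1/(μ-λ)
Need W ≤ 0.39, so 1/(μ-λ) ≤ 0.39
μ - λ ≥ 1/0.39 = 2.5641
μ ≥ 8.6 + 2.5641 = 11.1641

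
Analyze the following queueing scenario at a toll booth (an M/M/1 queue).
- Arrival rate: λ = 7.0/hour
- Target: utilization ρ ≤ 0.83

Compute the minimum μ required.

ρ = λ/μ, so μ = λ/ρ
μ ≥ 7.0/0.83 = 8.4337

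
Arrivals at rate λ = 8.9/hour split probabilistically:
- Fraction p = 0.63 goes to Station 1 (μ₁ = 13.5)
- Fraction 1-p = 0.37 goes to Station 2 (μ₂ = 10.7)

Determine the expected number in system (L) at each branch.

Effective rates: λ₁ = 8.9×0.63 = 5.607, λ₂ = 8.9×0.37 = 3.293
Station 1: ρ₁ = 5.607/13.5 = 0.41533, L₁ = ρ₁/(1-ρ₁) = 0.41533/(1-0.41533) = 0.7104
Station 2: ρ₂ = 3.293/10.7 = 0.30776, L₂ = ρ₂/(1-ρ₂) = 0.30776/(1-0.30776) = 0.4446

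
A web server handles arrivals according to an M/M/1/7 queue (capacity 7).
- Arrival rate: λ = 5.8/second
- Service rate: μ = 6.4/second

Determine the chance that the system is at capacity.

ρ = λ/μ = 5.8/6.4 = 0.90625
P₀ = (1-ρ)/(1-ρ^(K+1)) = (1-0.90625)/(1-0.90625^8) = 0.09375/0.5450 = 0.1720
P_K = P₀×ρ^K = 0.17201 × 0.90625^7 = 0.17201 × 0.50204 = 0.08636
Blocking probability = 8.64%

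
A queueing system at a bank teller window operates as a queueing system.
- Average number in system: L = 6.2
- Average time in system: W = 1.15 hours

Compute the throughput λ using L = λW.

Little's Law: L = λW, so λ = L/W
λ = 6.2/1.15 = 5.3913 transactions/hour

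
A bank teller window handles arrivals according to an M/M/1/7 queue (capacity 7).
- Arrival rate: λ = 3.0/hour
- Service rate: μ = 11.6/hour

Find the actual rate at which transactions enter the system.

ρ = λ/μ = 3.0/11.6 = 0.25862
P₀ = (1-ρ)/(1-ρ^(K+1)) = (1-0.25862)/(1-0.25862^8) = 0.7414/1.0000 = 0.7414
P_K = P₀×ρ^K = 0.7414 × 0.25862^7 = 0.7414 × 0.00007738 = 0.00005737
λ_eff = λ(1-P_K) = 3.0 × (1 - 0.00005737) = 3.0 × 0.99994 = 2.9998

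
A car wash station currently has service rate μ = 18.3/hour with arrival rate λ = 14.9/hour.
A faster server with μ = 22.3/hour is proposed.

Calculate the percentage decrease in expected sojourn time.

System 1: ρ₁ = 14.9/18.3 = 0.8142, W₁ = 1/(18.3-14.9) = 0.29412
System 2: ρ₂ = 14.9/22.3 = 0.6682, W₂ = 1/(22.3-14.9) = 0.13514
Improvement: (W₁-W₂)/W₁ = (0.29412-0.13514)/0.29412 = 54.05%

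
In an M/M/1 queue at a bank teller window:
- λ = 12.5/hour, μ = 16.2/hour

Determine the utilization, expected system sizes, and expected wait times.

Step 1: ρ = λ/μ = 12.5/16.2 = 0.7716
Step 2: L = λ/(μ-λ) = 12.5/3.70 = 3.3784
Step 3: Lq = λ²/(μ(μ-λ)) = 156.25/(16.2×3.70) = 2.6068
Step 4: W = 1/(μ-λ) = 1/3.70 = 0.27027
Step 5: Wq = λ/(μ(μ-λ)) = 12.5/(16.2×3.70) = 0.2085
Step 6: P(0) = 1-ρ = 0.2284
Verify: L = λW = 12.5×0.27027 = 3.3784 ✔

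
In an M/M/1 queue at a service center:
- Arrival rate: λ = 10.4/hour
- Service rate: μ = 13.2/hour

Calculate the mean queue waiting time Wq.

First, compute utilization: ρ = λ/μ = 10.4/13.2 = 0.7879
For M/M/1: Wq = λ/(μ(μ-λ))
Wq = 10.4/(13.2 × (13.2-10.4))
Wq = 10.4/(13.2 × 2.80)
Wq = 0.2814 hours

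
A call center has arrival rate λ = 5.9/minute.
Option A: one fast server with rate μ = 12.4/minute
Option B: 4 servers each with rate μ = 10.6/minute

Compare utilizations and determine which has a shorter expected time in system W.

Option A: single server μ = 12.4 (M/M/1)
  ρ_A = 5.9/12.4 = 0.4758
  W_A = 1/(μ-λ) = 1/(12.4-5.9) = 1/6.50 = 0.1538

Option B: 4 servers μ = 10.6 (M/M/4)
  ρ_B = λ/(cμ) = 5.9/(4×10.6) = 0.1392
  Offered load a = λ/μ = cρ = 5.9/10.6 = 0.5566
  P₀ = [ Σₙ₌₀^3 aⁿ/n! + a^4/(4!(1-ρ)) ]⁻¹
  Σ = a^0/0! + a^1/1! + a^2/2! + a^3/3! = 1.0000 + 0.5566 + 0.1549 + 0.02874 = 1.7402
  a^4/(4!(1-ρ)) = 0.09598/(24 × 0.8608) = 0.004646
  P₀ = 1/(1.7402 + 0.004646) = 0.5731
  Lq = P₀·a^4·ρ / (4!(1-ρ)²) = 0.57310 × 0.095981 × 0.13915 / (24 × 0.74106) = 0.0004304
  Wq_B = Lq/λ = 0.00043036/5.9 = 0.00007294
  W_B = Wq_B + 1/μ = 0.00007294 + 0.09434 = 0.09441

Since W_B = 0.09441 < W_A = 0.1538, Option B (multiple servers) has the shorter time in system.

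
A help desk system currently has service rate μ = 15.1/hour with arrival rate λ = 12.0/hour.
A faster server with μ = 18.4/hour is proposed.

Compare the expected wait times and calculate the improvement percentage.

System 1: ρ₁ = 12.0/15.1 = 0.7947, W₁ = 1/(15.1-12.0) = 0.32258
System 2: ρ₂ = 12.0/18.4 = 0.6522, W₂ = 1/(18.4-12.0) = 0.15625
Improvement: (W₁-W₂)/W₁ = (0.32258-0.15625)/0.32258 = 51.56%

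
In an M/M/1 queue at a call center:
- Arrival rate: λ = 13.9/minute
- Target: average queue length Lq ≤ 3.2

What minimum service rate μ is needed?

For M/M/1: Lq = λ²/(μ(μ-λ))
Need Lq ≤ 3.2, i.e. μ(μ-λ) ≥ λ²/3.2
μ² - 13.9μ - 193.21/3.2 ≥ 0  →  μ² - 13.9μ - 60.37812 ≥ 0
Quadratic formula (positive root): μ = [λ + √(λ² + 4×60.37812)]/2
Discriminant: 193.21 + 4×60.37812 = 434.7225, √434.7225 = 20.8500
μ ≥ (13.9 + 20.8500)/2 = 17.3750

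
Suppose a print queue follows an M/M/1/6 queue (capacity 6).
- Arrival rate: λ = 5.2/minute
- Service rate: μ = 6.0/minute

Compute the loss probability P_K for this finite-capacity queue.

ρ = λ/μ = 5.2/6.0 = 0.866667
P₀ = (1-ρ)/(1-ρ^(K+1)) = (1-0.866667)/(1-0.866667^7) = 0.1333/0.6327 = 0.2107
P_K = P₀×ρ^K = 0.2107 × 0.866667^6 = 0.2107 × 0.4238 = 0.08929
Blocking probability = 8.93%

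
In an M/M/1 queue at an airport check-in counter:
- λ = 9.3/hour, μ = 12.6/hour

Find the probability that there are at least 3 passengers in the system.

ρ = λ/μ = 9.3/12.6 = 0.7381
P(N ≥ n) = ρⁿ
P(N ≥ 3) = 0.7381^3
P(N ≥ 3) = 0.4021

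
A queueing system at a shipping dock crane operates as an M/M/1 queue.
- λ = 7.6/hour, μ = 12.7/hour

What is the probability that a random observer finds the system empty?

ρ = λ/μ = 7.6/12.7 = 0.5984
P(0) = 1 - ρ = 1 - 0.5984 = 0.4016
The server is idle 40.16% of the time.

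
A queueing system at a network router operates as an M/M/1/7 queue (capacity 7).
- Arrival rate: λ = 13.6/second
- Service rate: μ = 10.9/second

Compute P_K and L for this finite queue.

ρ = λ/μ = 13.6/10.9 = 1.2477
P₀ = (1-ρ)/(1-ρ^(K+1)) = (1-1.2477)/(1-1.2477^8) = -0.2477/-4.8733 = 0.05083
P_K = P₀×ρ^K = 0.05083 × 1.2477^7 = 0.05083 × 4.7073 = 0.2393
Blocking probability P_7 = 0.2393 (23.93%)
L = ρ[1 - (K+1)ρ^K + Kρ^(K+1)] / [(1-ρ)(1-ρ^(K+1))]
L = 1.2477 × (1 - 8×4.7073 + 7×5.8733) / ((1 - 1.2477) × (1 - 5.8733)) = 4.6045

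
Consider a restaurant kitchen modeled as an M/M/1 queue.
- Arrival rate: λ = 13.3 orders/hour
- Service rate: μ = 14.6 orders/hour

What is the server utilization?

Server utilization: ρ = λ/μ
ρ = 13.3/14.6 = 0.9110
The server is busy 91.10% of the time.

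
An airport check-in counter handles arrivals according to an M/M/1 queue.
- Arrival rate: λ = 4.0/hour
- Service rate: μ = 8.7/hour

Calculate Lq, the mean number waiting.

ρ = λ/μ = 4.0/8.7 = 0.4598
For M/M/1: Lq = λ²/(μ(μ-λ))
Lq = 16.00/(8.7 × 4.70)
Lq = 0.3913 passengers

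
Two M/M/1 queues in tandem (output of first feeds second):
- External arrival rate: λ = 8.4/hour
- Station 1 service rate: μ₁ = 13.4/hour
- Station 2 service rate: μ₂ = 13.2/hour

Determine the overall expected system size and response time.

By Jackson's theorem, each station behaves as independent M/M/1.
Station 1: ρ₁ = 8.4/13.4 = 0.6269, L₁ = ρ₁/(1-ρ₁) = λ/(μ₁-λ) = 8.4/5.00 = 1.6800
Station 2: ρ₂ = 8.4/13.2 = 0.6364, L₂ = ρ₂/(1-ρ₂) = λ/(μ₂-λ) = 8.4/4.80 = 1.7500
Total: L = L₁ + L₂ = 1.6800 + 1.7500 = 3.4300
W = L/λ = 3.4300/8.4 = 0.4083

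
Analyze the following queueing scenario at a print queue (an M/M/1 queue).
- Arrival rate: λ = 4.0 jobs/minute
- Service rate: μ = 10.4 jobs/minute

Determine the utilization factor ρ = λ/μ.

Server utilization: ρ = λ/μ
ρ = 4.0/10.4 = 0.3846
The server is busy 38.46% of the time.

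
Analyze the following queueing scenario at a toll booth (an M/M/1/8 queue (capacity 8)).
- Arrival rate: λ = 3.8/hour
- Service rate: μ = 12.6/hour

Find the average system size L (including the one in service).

ρ = λ/μ = 3.8/12.6 = 0.30159
P₀ = (1-ρ)/(1-ρ^(K+1)) = (1-0.30159)/(1-0.30159^9) = 0.6984/1.0000 = 0.6984
P_K = P₀×ρ^K = 0.6984 × 0.30159^8 = 0.6984 × 0.00006844 = 0.00004780
L = ρ[1 - (K+1)ρ^K + Kρ^(K+1)] / [(1-ρ)(1-ρ^(K+1))]
L = 0.30159 × (1 - 9×0.00006844 + 8×0.00002064) / ((1 - 0.30159) × (1 - 0.00002064)) = 0.4316 vehicles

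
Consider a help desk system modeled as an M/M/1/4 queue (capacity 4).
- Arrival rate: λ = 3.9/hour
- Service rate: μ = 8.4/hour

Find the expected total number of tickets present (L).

ρ = λ/μ = 3.9/8.4 = 0.46429
P₀ = (1-ρ)/(1-ρ^(K+1)) = (1-0.46429)/(1-0.46429^5) = 0.5357/0.9784 = 0.5475
P_K = P₀×ρ^K = 0.5475 × 0.46429^4 = 0.5475 × 0.04647 = 0.02544
L = ρ[1 - (K+1)ρ^K + Kρ^(K+1)] / [(1-ρ)(1-ρ^(K+1))]
L = 0.46429 × (1 - 5×0.04647 + 4×0.02157) / ((1 - 0.46429) × (1 - 0.02157)) = 0.7564 tickets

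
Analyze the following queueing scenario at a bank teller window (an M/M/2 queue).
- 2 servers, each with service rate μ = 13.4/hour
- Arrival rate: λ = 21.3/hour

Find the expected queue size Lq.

Traffic intensity: ρ = λ/(cμ) = 21.3/(2×13.4) = 0.7948
Since ρ = 0.7948 < 1, system is stable.
Offered load a = λ/μ = cρ = 21.3/13.4 = 1.5896
P₀ = [ Σₙ₌₀^1 aⁿ/n! + a^2/(2!(1-ρ)) ]⁻¹
Σ = a^0/0! + a^1/1! = 1.0000 + 1.5896 = 2.5896
a^2/(2!(1-ρ)) = 2.52668/(2 × 0.205224) = 6.1559
P₀ = 1/(2.5896 + 6.1559) = 0.1143
Lq = P₀·a^2·ρ / (2!(1-ρ)²) = 0.114345 × 2.52668 × 0.794776 / (2 × 0.0421168) = 2.7260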